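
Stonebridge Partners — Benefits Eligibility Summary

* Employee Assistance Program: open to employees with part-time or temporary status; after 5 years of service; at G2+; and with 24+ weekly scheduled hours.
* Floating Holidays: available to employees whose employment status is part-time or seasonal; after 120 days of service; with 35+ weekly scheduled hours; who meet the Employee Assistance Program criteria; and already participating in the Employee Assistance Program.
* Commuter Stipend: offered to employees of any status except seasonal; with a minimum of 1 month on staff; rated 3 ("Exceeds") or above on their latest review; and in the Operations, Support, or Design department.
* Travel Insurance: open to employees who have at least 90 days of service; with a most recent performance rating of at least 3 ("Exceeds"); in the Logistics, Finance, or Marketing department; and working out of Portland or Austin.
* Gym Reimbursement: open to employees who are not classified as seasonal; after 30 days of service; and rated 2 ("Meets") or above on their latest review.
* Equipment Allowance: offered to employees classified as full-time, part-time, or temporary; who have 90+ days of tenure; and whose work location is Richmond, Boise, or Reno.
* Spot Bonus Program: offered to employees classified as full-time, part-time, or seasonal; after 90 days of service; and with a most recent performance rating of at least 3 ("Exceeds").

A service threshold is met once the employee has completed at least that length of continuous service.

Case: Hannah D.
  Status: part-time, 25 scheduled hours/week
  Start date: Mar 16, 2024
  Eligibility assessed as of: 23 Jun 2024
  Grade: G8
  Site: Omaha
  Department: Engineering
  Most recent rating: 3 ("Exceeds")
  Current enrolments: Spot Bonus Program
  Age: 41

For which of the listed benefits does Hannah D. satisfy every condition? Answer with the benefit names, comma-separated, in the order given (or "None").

Service from Mar 16, 2024 to 23 Jun 2024: 99 days.
Employee Assistance Program — status part-time ✓; service 99 days < 5 years (≈1825 days) ✗ → not eligible.
Floating Holidays — status part-time ✓; service 99 days < 120 days ✗ → not eligible.
Commuter Stipend — status part-time ✓ (not excluded); service 99 days ≥ 1 month (≈30 days) ✓; rating 3 ≥ 3 ✓; dept Engineering ✗ → not eligible.
Travel Insurance — service 99 days ≥ 90 days ✓; rating 3 ≥ 3 ✓; dept Engineering ✗ → not eligible.
Gym Reimbursement — status part-time ✓ (not excluded); service 99 days ≥ 30 days ✓; rating 3 ≥ 2 ✓ → eligible.
Equipment Allowance — status part-time ✓; service 99 days ≥ 90 days ✓; site Omaha ✗ (not Richmond, Boise, or Reno) → not eligible.
Spot Bonus Program — status part-time ✓; service 99 days ≥ 90 days ✓; rating 3 ≥ 3 ✓ → eligible.

Gym Reimbursement, Spot Bonus Program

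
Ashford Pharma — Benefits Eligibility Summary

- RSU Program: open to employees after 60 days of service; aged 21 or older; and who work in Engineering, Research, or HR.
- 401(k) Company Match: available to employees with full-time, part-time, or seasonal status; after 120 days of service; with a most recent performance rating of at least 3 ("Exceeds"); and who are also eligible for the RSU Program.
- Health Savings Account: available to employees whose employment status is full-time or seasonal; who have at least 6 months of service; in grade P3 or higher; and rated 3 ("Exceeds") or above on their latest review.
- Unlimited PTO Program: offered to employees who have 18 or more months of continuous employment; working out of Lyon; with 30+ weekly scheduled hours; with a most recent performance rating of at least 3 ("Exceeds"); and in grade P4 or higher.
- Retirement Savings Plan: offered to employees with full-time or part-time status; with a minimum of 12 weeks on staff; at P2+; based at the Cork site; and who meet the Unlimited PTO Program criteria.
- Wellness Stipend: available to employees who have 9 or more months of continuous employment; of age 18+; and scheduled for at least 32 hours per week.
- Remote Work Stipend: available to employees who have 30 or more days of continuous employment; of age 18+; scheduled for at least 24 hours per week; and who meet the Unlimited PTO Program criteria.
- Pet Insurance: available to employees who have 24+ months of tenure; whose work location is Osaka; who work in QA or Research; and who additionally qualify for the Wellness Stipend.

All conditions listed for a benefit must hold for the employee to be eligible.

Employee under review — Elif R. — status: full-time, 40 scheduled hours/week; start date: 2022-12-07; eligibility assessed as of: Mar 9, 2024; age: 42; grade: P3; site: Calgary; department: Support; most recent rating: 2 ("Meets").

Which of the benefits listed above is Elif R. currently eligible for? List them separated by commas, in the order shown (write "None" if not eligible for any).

Service from 2022-12-07 to Mar 9, 2024: 458 days.
RSU Program — service 458 days ≥ 60 days ✓; age 42 ≥ 21 ✓; dept Support ✗ → not eligible.
401(k) Company Match — status full-time ✓; service 458 days ≥ 120 days ✓; rating 2 < 3 ✗ → not eligible.
Health Savings Account — status full-time ✓; service 458 days ≥ 6 months (≈180 days) ✓; grade P3 ≥ P3 ✓; rating 2 < 3 ✗ → not eligible.
Unlimited PTO Program — service 458 days < 18 months (≈540 days) ✗ → not eligible.
Retirement Savings Plan — status full-time ✓; service 458 days ≥ 12 weeks (≈84 days) ✓; grade P3 ≥ P2 ✓; site Calgary ✗ (not Cork) → not eligible.
Wellness Stipend — service 458 days ≥ 9 months (≈270 days) ✓; age 42 ≥ 18 ✓; 40 hrs/wk ≥ 32 ✓ → eligible.
Remote Work Stipend — service 458 days ≥ 30 days ✓; age 42 ≥ 18 ✓; 40 hrs/wk ≥ 24 ✓; not eligible for Unlimited PTO Program ✗ → not eligible.
Pet Insurance — service 458 days < 24 months (≈720 days) ✗ → not eligible.

Wellness Stipend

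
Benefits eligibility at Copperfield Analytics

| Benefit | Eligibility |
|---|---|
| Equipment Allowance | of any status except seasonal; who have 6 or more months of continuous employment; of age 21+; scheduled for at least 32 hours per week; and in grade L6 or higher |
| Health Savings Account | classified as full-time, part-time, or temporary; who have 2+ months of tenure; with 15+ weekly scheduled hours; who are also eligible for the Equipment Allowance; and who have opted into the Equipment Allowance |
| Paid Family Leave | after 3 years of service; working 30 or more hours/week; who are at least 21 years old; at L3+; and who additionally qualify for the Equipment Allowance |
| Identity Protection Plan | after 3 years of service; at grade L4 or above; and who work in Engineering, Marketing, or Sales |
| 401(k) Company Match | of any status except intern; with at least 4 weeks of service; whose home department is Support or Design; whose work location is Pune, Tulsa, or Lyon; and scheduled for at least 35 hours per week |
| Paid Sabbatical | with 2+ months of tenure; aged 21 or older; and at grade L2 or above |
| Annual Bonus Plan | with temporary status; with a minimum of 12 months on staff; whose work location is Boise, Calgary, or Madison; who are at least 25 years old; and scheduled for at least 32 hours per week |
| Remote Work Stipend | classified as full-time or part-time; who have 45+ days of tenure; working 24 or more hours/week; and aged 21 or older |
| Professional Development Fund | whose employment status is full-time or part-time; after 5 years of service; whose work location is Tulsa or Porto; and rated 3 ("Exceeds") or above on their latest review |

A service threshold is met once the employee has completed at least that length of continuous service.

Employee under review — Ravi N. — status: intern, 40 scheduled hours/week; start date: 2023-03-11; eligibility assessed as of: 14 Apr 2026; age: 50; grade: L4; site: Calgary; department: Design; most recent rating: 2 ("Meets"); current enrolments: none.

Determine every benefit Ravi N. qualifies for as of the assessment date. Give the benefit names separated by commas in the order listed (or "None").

Paid Sabbatical

Service from 2023-03-11 to 14 Apr 2026: 1130 days.
Equipment Allowance — status intern ✓ (not excluded); service 1130 days ≥ 6 months (≈180 days) ✓; age 50 ≥ 21 ✓; 40 hrs/wk ≥ 32 ✓; grade L4 < L6 ✗ → not eligible.
Health Savings Account — status intern ✗ (requires full-time, part-time, or temporary) → not eligible.
Paid Family Leave — service 1130 days ≥ 3 years (≈1095 days) ✓; 40 hrs/wk ≥ 30 ✓; age 50 ≥ 21 ✓; grade L4 ≥ L3 ✓; not eligible for Equipment Allowance ✗ → not eligible.
Identity Protection Plan — service 1130 days ≥ 3 years (≈1095 days) ✓; grade L4 ≥ L4 ✓; dept Design ✗ → not eligible.
401(k) Company Match — status intern ✗ (excluded) → not eligible.
Paid Sabbatical — service 1130 days ≥ 2 months (≈60 days) ✓; age 50 ≥ 21 ✓; grade L4 ≥ L2 ✓ → eligible.
Annual Bonus Plan — status intern ✗ (requires temporary) → not eligible.
Remote Work Stipend — status intern ✗ (requires full-time or part-time) → not eligible.
Professional Development Fund — status intern ✗ (requires full-time or part-time) → not eligible.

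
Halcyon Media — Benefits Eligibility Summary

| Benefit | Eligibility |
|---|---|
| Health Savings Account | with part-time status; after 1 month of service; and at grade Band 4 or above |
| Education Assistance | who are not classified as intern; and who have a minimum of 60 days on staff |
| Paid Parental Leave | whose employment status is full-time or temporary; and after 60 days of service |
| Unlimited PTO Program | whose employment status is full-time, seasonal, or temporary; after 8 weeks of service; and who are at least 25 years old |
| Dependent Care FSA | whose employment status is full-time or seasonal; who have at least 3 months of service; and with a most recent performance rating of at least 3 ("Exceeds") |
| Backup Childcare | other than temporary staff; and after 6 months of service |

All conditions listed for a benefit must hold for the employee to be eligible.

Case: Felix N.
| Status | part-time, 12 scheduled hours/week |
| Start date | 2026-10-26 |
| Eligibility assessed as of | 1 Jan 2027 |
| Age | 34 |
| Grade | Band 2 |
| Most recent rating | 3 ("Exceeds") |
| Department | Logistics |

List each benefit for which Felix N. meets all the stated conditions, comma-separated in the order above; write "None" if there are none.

Service from 2026-10-26 to 1 Jan 2027: 67 days.
Health Savings Account — status part-time ✓; service 67 days ≥ 1 month (≈30 days) ✓; grade Band 2 < Band 4 ✗ → not eligible.
Education Assistance — status part-time ✓ (not excluded); service 67 days ≥ 60 days ✓ → eligible.
Paid Parental Leave — status part-time ✗ (requires full-time or temporary) → not eligible.
Unlimited PTO Program — status part-time ✗ (requires full-time, seasonal, or temporary) → not eligible.
Dependent Care FSA — status part-time ✗ (requires full-time or seasonal) → not eligible.
Backup Childcare — status part-time ✓ (not excluded); service 67 days < 6 months (≈180 days) ✗ → not eligible.

Education Assistance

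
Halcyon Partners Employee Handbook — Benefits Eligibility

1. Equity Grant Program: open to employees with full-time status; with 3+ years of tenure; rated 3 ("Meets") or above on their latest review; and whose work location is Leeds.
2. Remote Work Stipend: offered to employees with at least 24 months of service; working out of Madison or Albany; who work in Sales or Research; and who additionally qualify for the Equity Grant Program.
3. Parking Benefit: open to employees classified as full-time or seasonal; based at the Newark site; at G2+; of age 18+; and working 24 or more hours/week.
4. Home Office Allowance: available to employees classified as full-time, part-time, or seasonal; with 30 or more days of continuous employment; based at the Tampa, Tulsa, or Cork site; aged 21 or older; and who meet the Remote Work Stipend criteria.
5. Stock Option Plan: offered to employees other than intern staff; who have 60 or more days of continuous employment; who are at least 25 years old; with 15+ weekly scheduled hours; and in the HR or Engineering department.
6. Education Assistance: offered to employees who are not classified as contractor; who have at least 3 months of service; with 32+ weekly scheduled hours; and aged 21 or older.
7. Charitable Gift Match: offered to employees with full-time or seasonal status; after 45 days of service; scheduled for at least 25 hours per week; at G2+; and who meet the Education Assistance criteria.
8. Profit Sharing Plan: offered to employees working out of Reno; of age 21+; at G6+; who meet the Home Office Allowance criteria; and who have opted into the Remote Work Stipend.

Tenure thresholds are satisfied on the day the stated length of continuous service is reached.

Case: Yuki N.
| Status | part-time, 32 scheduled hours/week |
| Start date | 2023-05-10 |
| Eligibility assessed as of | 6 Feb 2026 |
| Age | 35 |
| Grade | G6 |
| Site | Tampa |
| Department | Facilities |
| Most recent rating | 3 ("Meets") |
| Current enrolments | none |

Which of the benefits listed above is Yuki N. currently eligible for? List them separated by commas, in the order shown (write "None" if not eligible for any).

Education Assistance

Service from 2023-05-10 to 6 Feb 2026: 1003 days.
Equity Grant Program — status part-time ✗ (requires full-time) → not eligible.
Remote Work Stipend — service 1003 days ≥ 24 months (≈720 days) ✓; site Tampa ✗ (not Madison or Albany) → not eligible.
Parking Benefit — status part-time ✗ (requires full-time or seasonal) → not eligible.
Home Office Allowance — status part-time ✓; service 1003 days ≥ 30 days ✓; site Tampa ✓; age 35 ≥ 21 ✓; not eligible for Remote Work Stipend ✗ → not eligible.
Stock Option Plan — status part-time ✓ (not excluded); service 1003 days ≥ 60 days ✓; age 35 ≥ 25 ✓; 32 hrs/wk ≥ 15 ✓; dept Facilities ✗ → not eligible.
Education Assistance — status part-time ✓ (not excluded); service 1003 days ≥ 3 months (≈90 days) ✓; 32 hrs/wk ≥ 32 ✓; age 35 ≥ 21 ✓ → eligible.
Charitable Gift Match — status part-time ✗ (requires full-time or seasonal) → not eligible.
Profit Sharing Plan — site Tampa ✗ (not Reno) → not eligible.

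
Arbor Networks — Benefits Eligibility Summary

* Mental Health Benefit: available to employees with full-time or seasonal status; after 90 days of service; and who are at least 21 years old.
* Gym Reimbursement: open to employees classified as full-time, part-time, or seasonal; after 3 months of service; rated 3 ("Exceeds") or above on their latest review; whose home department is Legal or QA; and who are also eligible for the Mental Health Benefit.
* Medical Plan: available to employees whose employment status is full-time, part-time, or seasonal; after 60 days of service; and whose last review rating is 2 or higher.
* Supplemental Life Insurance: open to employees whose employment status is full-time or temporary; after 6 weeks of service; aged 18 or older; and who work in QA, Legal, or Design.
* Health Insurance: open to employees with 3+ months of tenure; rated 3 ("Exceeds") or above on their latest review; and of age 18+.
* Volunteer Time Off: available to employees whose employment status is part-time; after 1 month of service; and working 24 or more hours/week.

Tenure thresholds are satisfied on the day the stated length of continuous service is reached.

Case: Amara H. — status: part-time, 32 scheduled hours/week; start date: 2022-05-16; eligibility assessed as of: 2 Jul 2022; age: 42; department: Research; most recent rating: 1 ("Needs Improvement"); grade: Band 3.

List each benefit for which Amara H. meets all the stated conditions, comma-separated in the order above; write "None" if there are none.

Service from 2022-05-16 to 2 Jul 2022: 47 days.
Mental Health Benefit — status part-time ✗ (requires full-time or seasonal) → not eligible.
Gym Reimbursement — status part-time ✓; service 47 days < 3 months (≈90 days) ✗ → not eligible.
Medical Plan — status part-time ✓; service 47 days < 60 days ✗ → not eligible.
Supplemental Life Insurance — status part-time ✗ (requires full-time or temporary) → not eligible.
Health Insurance — service 47 days < 3 months (≈90 days) ✗ → not eligible.
Volunteer Time Off — status part-time ✓; service 47 days ≥ 1 month (≈30 days) ✓; 32 hrs/wk ≥ 24 ✓ → eligible.

Volunteer Time Off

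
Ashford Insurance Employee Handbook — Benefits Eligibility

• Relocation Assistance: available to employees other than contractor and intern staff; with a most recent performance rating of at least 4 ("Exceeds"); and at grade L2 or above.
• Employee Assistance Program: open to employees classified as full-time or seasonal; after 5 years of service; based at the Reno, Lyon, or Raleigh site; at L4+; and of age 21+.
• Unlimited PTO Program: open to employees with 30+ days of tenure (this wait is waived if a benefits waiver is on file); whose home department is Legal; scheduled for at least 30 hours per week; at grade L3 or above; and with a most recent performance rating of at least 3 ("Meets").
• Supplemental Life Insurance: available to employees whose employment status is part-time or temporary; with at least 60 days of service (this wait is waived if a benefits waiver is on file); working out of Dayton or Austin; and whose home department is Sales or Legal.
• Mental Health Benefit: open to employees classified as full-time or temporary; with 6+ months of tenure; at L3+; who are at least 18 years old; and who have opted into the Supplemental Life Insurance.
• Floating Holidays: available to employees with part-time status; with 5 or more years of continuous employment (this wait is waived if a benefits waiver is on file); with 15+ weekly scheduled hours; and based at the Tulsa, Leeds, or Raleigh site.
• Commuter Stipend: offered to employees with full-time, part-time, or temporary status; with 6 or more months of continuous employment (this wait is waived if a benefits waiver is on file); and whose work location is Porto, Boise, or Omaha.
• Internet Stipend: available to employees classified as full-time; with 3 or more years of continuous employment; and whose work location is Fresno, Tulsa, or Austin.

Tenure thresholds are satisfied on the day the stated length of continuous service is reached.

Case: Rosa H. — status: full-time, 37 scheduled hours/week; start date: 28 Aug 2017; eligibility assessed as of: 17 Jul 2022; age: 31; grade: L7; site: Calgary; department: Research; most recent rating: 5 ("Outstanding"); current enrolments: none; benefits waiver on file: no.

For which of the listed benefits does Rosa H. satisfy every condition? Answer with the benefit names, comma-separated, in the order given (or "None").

Service from 28 Aug 2017 to 17 Jul 2022: 1784 days.
Relocation Assistance — status full-time ✓ (not excluded); rating 5 ≥ 4 ✓; grade L7 ≥ L2 ✓ → eligible.
Employee Assistance Program — status full-time ✓; service 1784 days < 5 years (≈1825 days) ✗ → not eligible.
Unlimited PTO Program — no waiver, service 1784 days ≥ 30 days ✓; dept Research ✗ → not eligible.
Supplemental Life Insurance — status full-time ✗ (requires part-time or temporary) → not eligible.
Mental Health Benefit — status full-time ✓; service 1784 days ≥ 6 months (≈180 days) ✓; grade L7 ≥ L3 ✓; age 31 ≥ 18 ✓; not enrolled in Supplemental Life Insurance ✗ → not eligible.
Floating Holidays — status full-time ✗ (requires part-time) → not eligible.
Commuter Stipend — status full-time ✓; no waiver, service 1784 days ≥ 6 months (≈180 days) ✓; site Calgary ✗ (not Porto, Boise, or Omaha) → not eligible.
Internet Stipend — status full-time ✓; service 1784 days ≥ 3 years (≈1095 days) ✓; site Calgary ✗ (not Fresno, Tulsa, or Austin) → not eligible.

Relocation Assistance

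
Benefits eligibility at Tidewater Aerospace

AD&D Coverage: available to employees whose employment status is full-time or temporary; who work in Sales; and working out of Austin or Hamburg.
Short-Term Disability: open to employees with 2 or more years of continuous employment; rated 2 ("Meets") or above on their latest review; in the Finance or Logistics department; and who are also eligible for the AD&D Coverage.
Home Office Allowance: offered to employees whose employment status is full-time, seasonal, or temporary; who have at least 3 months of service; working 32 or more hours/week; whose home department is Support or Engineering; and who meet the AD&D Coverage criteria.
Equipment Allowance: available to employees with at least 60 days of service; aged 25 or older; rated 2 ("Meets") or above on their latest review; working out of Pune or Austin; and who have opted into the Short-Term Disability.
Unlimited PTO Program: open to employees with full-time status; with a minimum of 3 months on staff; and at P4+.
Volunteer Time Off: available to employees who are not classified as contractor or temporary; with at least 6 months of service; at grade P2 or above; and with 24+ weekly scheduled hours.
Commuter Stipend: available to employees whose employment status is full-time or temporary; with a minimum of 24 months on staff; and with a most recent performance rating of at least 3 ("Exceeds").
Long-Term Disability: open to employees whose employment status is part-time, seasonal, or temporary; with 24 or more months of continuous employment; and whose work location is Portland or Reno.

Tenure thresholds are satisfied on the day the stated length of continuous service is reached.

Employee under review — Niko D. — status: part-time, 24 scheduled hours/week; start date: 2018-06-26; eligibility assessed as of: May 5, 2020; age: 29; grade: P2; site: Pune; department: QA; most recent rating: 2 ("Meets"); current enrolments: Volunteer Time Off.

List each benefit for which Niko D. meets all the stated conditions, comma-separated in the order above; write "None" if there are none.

Service from 2018-06-26 to May 5, 2020: 679 days.
AD&D Coverage — status part-time ✗ (requires full-time or temporary) → not eligible.
Short-Term Disability — service 679 days < 2 years (≈730 days) ✗ → not eligible.
Home Office Allowance — status part-time ✗ (requires full-time, seasonal, or temporary) → not eligible.
Equipment Allowance — service 679 days ≥ 60 days ✓; age 29 ≥ 25 ✓; rating 2 ≥ 2 ✓; site Pune ✓; not enrolled in Short-Term Disability ✗ → not eligible.
Unlimited PTO Program — status part-time ✗ (requires full-time) → not eligible.
Volunteer Time Off — status part-time ✓ (not excluded); service 679 days ≥ 6 months (≈180 days) ✓; grade P2 ≥ P2 ✓; 24 hrs/wk ≥ 24 ✓ → eligible.
Commuter Stipend — status part-time ✗ (requires full-time or temporary) → not eligible.
Long-Term Disability — status part-time ✓; service 679 days < 24 months (≈720 days) ✗ → not eligible.

Volunteer Time Off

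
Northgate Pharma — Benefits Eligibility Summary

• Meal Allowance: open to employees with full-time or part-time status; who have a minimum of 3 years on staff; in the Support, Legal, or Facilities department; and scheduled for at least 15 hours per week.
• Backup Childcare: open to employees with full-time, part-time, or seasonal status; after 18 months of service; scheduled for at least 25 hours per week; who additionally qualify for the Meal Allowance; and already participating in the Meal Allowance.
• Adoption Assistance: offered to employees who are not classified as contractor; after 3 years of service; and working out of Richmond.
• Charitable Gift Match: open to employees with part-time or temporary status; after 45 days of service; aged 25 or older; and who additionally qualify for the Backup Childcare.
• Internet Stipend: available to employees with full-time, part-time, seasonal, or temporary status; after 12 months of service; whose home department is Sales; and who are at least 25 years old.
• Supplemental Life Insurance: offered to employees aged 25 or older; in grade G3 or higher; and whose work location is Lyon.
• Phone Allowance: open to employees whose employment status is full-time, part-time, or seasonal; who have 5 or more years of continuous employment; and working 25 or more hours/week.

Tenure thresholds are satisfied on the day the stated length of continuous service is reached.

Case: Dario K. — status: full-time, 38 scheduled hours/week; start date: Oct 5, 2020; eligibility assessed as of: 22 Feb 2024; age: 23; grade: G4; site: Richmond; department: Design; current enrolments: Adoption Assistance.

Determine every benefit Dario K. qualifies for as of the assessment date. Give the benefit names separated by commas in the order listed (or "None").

Adoption Assistance

Service from Oct 5, 2020 to 22 Feb 2024: 1235 days.
Meal Allowance — status full-time ✓; service 1235 days ≥ 3 years (≈1095 days) ✓; dept Design ✗ → not eligible.
Backup Childcare — status full-time ✓; service 1235 days ≥ 18 months (≈540 days) ✓; 38 hrs/wk ≥ 25 ✓; not eligible for Meal Allowance ✗ → not eligible.
Adoption Assistance — status full-time ✓ (not excluded); service 1235 days ≥ 3 years (≈1095 days) ✓; site Richmond ✓ → eligible.
Charitable Gift Match — status full-time ✗ (requires part-time or temporary) → not eligible.
Internet Stipend — status full-time ✓; service 1235 days ≥ 12 months (≈360 days) ✓; dept Design ✗ → not eligible.
Supplemental Life Insurance — age 23 < 25 ✗ → not eligible.
Phone Allowance — status full-time ✓; service 1235 days < 5 years (≈1825 days) ✗ → not eligible.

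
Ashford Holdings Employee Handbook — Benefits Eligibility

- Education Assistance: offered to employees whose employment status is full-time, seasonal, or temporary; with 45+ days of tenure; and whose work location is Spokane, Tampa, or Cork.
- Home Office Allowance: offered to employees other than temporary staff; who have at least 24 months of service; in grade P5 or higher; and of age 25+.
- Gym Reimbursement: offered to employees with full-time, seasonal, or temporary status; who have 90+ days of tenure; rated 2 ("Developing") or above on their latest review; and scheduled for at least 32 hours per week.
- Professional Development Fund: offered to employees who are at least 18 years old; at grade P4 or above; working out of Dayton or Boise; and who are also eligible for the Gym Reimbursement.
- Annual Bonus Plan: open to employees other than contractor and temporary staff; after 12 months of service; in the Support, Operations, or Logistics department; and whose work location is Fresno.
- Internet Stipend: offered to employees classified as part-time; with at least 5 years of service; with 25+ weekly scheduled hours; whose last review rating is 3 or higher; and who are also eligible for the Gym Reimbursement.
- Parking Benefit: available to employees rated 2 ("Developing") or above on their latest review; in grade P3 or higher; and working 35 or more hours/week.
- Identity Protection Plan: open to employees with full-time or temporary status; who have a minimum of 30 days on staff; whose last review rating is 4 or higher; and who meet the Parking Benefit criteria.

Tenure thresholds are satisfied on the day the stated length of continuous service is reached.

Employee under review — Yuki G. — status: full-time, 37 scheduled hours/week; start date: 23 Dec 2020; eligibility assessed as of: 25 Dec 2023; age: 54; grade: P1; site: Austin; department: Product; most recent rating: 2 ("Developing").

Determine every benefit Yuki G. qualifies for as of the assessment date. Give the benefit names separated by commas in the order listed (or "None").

Gym Reimbursement

Service from 23 Dec 2020 to 25 Dec 2023: 1097 days.
Education Assistance — status full-time ✓; service 1097 days ≥ 45 days ✓; site Austin ✗ (not Spokane, Tampa, or Cork) → not eligible.
Home Office Allowance — status full-time ✓ (not excluded); service 1097 days ≥ 24 months (≈720 days) ✓; grade P1 < P5 ✗ → not eligible.
Gym Reimbursement — status full-time ✓; service 1097 days ≥ 90 days ✓; rating 2 ≥ 2 ✓; 37 hrs/wk ≥ 32 ✓ → eligible.
Professional Development Fund — age 54 ≥ 18 ✓; grade P1 < P4 ✗ → not eligible.
Annual Bonus Plan — status full-time ✓ (not excluded); service 1097 days ≥ 12 months (≈360 days) ✓; dept Product ✗ → not eligible.
Internet Stipend — status full-time ✗ (requires part-time) → not eligible.
Parking Benefit — rating 2 ≥ 2 ✓; grade P1 < P3 ✗ → not eligible.
Identity Protection Plan — status full-time ✓; service 1097 days ≥ 30 days ✓; rating 2 < 4 ✗ → not eligible.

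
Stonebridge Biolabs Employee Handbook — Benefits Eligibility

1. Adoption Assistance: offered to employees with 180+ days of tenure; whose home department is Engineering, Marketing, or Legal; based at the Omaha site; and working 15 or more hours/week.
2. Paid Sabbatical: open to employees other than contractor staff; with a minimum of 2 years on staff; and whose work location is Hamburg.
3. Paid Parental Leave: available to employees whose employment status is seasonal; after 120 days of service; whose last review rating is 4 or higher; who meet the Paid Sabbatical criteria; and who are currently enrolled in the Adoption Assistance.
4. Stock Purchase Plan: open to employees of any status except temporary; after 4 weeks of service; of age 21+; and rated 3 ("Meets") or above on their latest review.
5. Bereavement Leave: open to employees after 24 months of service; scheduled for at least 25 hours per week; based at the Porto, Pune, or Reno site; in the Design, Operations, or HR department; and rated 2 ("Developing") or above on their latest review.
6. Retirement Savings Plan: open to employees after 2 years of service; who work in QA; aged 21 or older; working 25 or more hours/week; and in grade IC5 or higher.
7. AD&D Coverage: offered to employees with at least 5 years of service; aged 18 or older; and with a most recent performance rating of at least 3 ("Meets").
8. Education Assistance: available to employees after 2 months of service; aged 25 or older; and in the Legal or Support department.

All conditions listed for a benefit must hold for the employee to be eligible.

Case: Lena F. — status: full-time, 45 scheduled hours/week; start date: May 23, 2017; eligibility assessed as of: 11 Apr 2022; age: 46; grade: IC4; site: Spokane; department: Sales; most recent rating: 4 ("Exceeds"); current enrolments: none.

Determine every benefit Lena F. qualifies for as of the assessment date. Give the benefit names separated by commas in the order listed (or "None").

Stock Purchase Plan

Service from May 23, 2017 to 11 Apr 2022: 1784 days.
Adoption Assistance — service 1784 days ≥ 180 days ✓; dept Sales ✗ → not eligible.
Paid Sabbatical — status full-time ✓ (not excluded); service 1784 days ≥ 2 years (≈730 days) ✓; site Spokane ✗ (not Hamburg) → not eligible.
Paid Parental Leave — status full-time ✗ (requires seasonal) → not eligible.
Stock Purchase Plan — status full-time ✓ (not excluded); service 1784 days ≥ 4 weeks (≈28 days) ✓; age 46 ≥ 21 ✓; rating 4 ≥ 3 ✓ → eligible.
Bereavement Leave — service 1784 days ≥ 24 months (≈720 days) ✓; 45 hrs/wk ≥ 25 ✓; site Spokane ✗ (not Porto, Pune, or Reno) → not eligible.
Retirement Savings Plan — service 1784 days ≥ 2 years (≈730 days) ✓; dept Sales ✗ → not eligible.
AD&D Coverage — service 1784 days < 5 years (≈1825 days) ✗ → not eligible.
Education Assistance — service 1784 days ≥ 2 months (≈60 days) ✓; age 46 ≥ 25 ✓; dept Sales ✗ → not eligible.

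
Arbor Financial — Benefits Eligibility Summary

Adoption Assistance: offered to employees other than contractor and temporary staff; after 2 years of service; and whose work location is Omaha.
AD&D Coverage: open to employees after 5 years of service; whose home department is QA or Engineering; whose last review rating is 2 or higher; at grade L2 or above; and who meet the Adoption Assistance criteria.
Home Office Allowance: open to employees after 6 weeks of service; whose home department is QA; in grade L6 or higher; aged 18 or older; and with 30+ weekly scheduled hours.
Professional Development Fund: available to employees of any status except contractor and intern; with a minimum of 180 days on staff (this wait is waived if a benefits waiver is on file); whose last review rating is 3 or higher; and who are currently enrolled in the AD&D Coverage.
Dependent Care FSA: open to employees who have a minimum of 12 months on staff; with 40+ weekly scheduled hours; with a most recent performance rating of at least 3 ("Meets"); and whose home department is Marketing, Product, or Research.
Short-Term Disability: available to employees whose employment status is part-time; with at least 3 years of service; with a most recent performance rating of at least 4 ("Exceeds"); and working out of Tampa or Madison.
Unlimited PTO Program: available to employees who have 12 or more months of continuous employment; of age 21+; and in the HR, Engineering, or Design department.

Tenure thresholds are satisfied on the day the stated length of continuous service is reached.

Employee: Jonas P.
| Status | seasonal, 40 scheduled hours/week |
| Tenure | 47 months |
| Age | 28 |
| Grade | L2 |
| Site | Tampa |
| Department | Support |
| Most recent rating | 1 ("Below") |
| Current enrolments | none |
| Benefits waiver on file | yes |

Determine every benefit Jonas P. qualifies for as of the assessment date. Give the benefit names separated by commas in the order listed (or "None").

None

Adoption Assistance — status seasonal ✓ (not excluded); service 47 months ≥ 2 years (≈730 days) ✓; site Tampa ✗ (not Omaha) → not eligible.
AD&D Coverage — service 47 months < 5 years (≈1825 days) ✗ → not eligible.
Home Office Allowance — service 47 months ≥ 6 weeks (≈42 days) ✓; dept Support ✗ → not eligible.
Professional Development Fund — status seasonal ✓ (not excluded); benefits waiver on file ✓; rating 1 < 3 ✗ → not eligible.
Dependent Care FSA — service 47 months ≥ 12 months ✓; 40 hrs/wk ≥ 40 ✓; rating 1 < 3 ✗ → not eligible.
Short-Term Disability — status seasonal ✗ (requires part-time) → not eligible.
Unlimited PTO Program — service 47 months ≥ 12 months ✓; age 28 ≥ 21 ✓; dept Support ✗ → not eligible.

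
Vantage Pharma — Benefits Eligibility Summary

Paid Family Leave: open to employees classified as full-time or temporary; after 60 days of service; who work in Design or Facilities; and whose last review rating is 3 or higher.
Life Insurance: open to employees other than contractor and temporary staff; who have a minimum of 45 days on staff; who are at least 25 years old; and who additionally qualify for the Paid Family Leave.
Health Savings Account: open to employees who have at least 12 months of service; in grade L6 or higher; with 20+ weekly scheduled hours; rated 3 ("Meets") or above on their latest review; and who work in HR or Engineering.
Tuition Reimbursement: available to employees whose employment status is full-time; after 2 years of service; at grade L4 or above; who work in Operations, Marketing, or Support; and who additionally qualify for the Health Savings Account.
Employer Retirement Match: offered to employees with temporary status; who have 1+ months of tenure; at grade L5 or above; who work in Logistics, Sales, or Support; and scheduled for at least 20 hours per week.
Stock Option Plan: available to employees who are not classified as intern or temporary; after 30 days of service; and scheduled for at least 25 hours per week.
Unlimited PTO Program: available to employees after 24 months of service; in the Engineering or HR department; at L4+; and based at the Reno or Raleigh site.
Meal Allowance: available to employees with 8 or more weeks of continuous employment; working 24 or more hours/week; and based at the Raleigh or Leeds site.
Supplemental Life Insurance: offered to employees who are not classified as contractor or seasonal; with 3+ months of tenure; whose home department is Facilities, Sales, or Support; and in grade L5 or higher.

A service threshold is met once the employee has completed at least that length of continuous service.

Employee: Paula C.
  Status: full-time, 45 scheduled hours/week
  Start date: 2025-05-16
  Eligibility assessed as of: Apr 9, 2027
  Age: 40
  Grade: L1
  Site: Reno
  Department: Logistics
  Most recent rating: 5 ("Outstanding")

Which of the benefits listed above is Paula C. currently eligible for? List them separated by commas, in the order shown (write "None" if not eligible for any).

Service from 2025-05-16 to Apr 9, 2027: 693 days.
Paid Family Leave — status full-time ✓; service 693 days ≥ 60 days ✓; dept Logistics ✗ → not eligible.
Life Insurance — status full-time ✓ (not excluded); service 693 days ≥ 45 days ✓; age 40 ≥ 25 ✓; not eligible for Paid Family Leave ✗ → not eligible.
Health Savings Account — service 693 days ≥ 12 months (≈360 days) ✓; grade L1 < L6 ✗ → not eligible.
Tuition Reimbursement — status full-time ✓; service 693 days < 2 years (≈730 days) ✗ → not eligible.
Employer Retirement Match — status full-time ✗ (requires temporary) → not eligible.
Stock Option Plan — status full-time ✓ (not excluded); service 693 days ≥ 30 days ✓; 45 hrs/wk ≥ 25 ✓ → eligible.
Unlimited PTO Program — service 693 days < 24 months (≈720 days) ✗ → not eligible.
Meal Allowance — service 693 days ≥ 8 weeks (≈56 days) ✓; 45 hrs/wk ≥ 24 ✓; site Reno ✗ (not Raleigh or Leeds) → not eligible.
Supplemental Life Insurance — status full-time ✓ (not excluded); service 693 days ≥ 3 months (≈90 days) ✓; dept Logistics ✗ → not eligible.

Stock Option Plan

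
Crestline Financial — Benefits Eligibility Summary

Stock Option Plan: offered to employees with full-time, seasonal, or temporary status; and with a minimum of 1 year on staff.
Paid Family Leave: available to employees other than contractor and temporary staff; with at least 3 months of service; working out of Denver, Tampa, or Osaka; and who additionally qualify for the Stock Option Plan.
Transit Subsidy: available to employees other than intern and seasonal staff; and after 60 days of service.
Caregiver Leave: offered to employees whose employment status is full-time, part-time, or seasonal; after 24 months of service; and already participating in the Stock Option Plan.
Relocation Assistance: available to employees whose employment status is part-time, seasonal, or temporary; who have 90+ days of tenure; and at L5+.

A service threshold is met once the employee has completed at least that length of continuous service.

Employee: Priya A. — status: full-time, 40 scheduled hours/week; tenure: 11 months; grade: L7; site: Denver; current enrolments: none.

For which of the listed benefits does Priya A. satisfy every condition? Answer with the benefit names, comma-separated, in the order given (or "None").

Transit Subsidy

Stock Option Plan — status full-time ✓; service 11 months < 1 year (≈365 days) ✗ → not eligible.
Paid Family Leave — status full-time ✓ (not excluded); service 11 months ≥ 3 months ✓; site Denver ✓; not eligible for Stock Option Plan ✗ → not eligible.
Transit Subsidy — status full-time ✓ (not excluded); service 11 months ≥ 60 days ✓ → eligible.
Caregiver Leave — status full-time ✓; service 11 months < 24 months ✗ → not eligible.
Relocation Assistance — status full-time ✗ (requires part-time, seasonal, or temporary) → not eligible.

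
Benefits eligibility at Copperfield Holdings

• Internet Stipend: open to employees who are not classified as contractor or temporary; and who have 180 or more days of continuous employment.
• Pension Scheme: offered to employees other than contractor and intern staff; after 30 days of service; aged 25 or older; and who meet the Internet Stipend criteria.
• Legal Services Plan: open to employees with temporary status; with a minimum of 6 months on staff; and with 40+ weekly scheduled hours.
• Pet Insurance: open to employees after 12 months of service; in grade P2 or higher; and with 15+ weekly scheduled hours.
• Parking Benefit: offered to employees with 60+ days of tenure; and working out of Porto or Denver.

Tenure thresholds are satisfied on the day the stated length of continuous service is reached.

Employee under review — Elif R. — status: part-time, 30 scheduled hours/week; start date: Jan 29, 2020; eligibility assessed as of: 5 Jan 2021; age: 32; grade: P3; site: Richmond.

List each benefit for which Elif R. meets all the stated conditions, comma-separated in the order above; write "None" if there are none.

Service from Jan 29, 2020 to 5 Jan 2021: 342 days.
Internet Stipend — status part-time ✓ (not excluded); service 342 days ≥ 180 days ✓ → eligible.
Pension Scheme — status part-time ✓ (not excluded); service 342 days ≥ 30 days ✓; age 32 ≥ 25 ✓; eligible for Internet Stipend ✓ → eligible.
Legal Services Plan — status part-time ✗ (requires temporary) → not eligible.
Pet Insurance — service 342 days < 12 months (≈360 days) ✗ → not eligible.
Parking Benefit — service 342 days ≥ 60 days ✓; site Richmond ✗ (not Porto or Denver) → not eligible.

Internet Stipend, Pension Scheme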